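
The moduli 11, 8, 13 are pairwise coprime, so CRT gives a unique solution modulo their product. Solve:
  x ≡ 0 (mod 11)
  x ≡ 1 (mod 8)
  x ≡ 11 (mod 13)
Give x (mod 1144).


Moduli 11, 8, 13 are pairwise coprime; by CRT there is a unique solution modulo M = 11 · 8 · 13 = 1144.
Solve pairwise, accumulating the modulus:
  Start with x ≡ 0 (mod 11).
  Combine with x ≡ 1 (mod 8): since gcd(11, 8) = 1, we get a unique residue mod 88.
    Write x = 0 + 11·t and substitute into x ≡ 1 (mod 8): 11·t ≡ 1 − 0 = 1 (mod 8).
    Reduce coefficients mod 8: 3·t ≡ 1 (mod 8).
    The inverse of 3 mod 8 is 3 (since 3·3 = 9 = 1·8 + 1), so t ≡ 3·1 = 3 ≡ 3 (mod 8).
    Then x = 0 + 11·3 = 33, valid modulo lcm(11, 8) = 88: x ≡ 33 (mod 88).
  Combine with x ≡ 11 (mod 13): since gcd(88, 13) = 1, we get a unique residue mod 1144.
    Write x = 33 + 88·t and substitute into x ≡ 11 (mod 13): 88·t ≡ 11 − 33 = -22 (mod 13).
    Reduce coefficients mod 13: 10·t ≡ 4 (mod 13).
    The inverse of 10 mod 13 is 4 (since 10·4 = 40 = 3·13 + 1), so t ≡ 4·4 = 16 ≡ 3 (mod 13).
    Then x = 33 + 88·3 = 297, valid modulo lcm(88, 13) = 1144: x ≡ 297 (mod 1144).
Verify: 297 mod 11 = 0 ✓, 297 mod 8 = 1 ✓, 297 mod 13 = 11 ✓.

x ≡ 297 (mod 1144).


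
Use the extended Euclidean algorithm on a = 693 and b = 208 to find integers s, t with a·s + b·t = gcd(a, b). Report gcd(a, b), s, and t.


Euclidean algorithm on (693, 208) — divide until remainder is 0:
  693 = 3 · 208 + 69
  208 = 3 · 69 + 1
  69 = 69 · 1 + 0
gcd(693, 208) = 1.
Track Bezout coefficients alongside the remainders: start with r₀ = 693 = a·1 + b·0 (s = 1, t = 0) and r₁ = 208 = a·0 + b·1 (s = 0, t = 1); each new remainder r_{k+1} = r_{k-1} − q_k·r_k inherits s_{k+1} = s_{k-1} − q_k·s_k, t_{k+1} = t_{k-1} − q_k·t_k, so r_k = a·s_k + b·t_k at every step:
  q = 3: r = 69, s = 1 − 3·0 = 1, t = 0 − 3·1 = -3  (check: 693·1 + 208·(-3) = 69)
  q = 3: r = 1, s = 0 − 3·1 = -3, t = 1 − 3·(-3) = 10  (check: 693·(-3) + 208·10 = 1)
The row with r = 1 (the gcd) gives the Bezout coefficients s = -3, t = 10.
Result: 693 · (-3) + 208 · (10) = 1.

gcd(693, 208) = 1; s = -3, t = 10 (check: 693·(-3) + 208·10 = 1).


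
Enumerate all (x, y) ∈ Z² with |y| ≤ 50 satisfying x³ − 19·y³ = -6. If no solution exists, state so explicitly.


The equation is x³ - 19y³ = -6. For fixed y, x³ = 19·y³ − 6, so a solution requires the RHS to be a perfect cube.
Strategy: iterate y from -50 to 50, compute RHS = 19·y³ − 6, and check whether it is a (positive or negative) perfect cube.
Check small values of y:
  y = 0: RHS = -6 is not a perfect cube.
  y = 1: RHS = 13 is not a perfect cube.
  y = -1: RHS = -25 is not a perfect cube.
  y = 2: RHS = 146 is not a perfect cube.
  y = -2: RHS = -158 is not a perfect cube.
  y = 3: RHS = 507 is not a perfect cube.
  y = -3: RHS = -519 is not a perfect cube.
Continuing the search up to |y| = 50 finds no solutions either.
No (x, y) in the scanned range satisfies the equation.

No integer solutions with |y| ≤ 50.


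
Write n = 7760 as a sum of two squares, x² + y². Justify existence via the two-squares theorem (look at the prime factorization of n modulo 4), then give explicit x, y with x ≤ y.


Step 1: Factor n = 7760 = 2^4 · 5 · 97.
Step 2: Check the mod-4 condition on each prime factor: 2 = 2 (special); 5 ≡ 1 (mod 4), exponent 1; 97 ≡ 1 (mod 4), exponent 1.
All primes ≡ 3 (mod 4) appear to even exponent (or don't appear), so by the two-squares theorem n IS expressible as a sum of two squares.
Step 3: Build a representation. Group n = k² · m with k = 4 and m = 5 · 97 = 485 (a product of primes ≡ 1 (mod 4)); a representation of m scales to one of n via (k·x)² + (k·y)² = k²(x² + y²). Each prime p ≡ 1 (mod 4) is itself a sum of two squares; find a² by testing p − a² for a perfect square:
  5: 5 − 1² = 4 = 2² ⇒ 5 = 1² + 2².
  97: 97 − 1² = 96, 97 − 2² = 93, 97 − 3² = 88, 97 − 4² = 81 = 9² ⇒ 97 = 4² + 9².
  Combine using the Brahmagupta–Fibonacci identity (a² + b²)(c² + d²) = (ac − bd)² + (ad + bc)² = (ac + bd)² + (ad − bc)²:
  5 · 97 = 485: from (1² + 2²)(4² + 9²), take (1·4 − 2·9, 1·9 + 2·4) = (4 − 18, 9 + 8) = (-14, 17); dropping signs (only squares matter) gives (14, 17); check 14² + 17² = 196 + 289 = 485 ✓.
  Scale by k = 4: (4·14, 4·17) = (56, 68).
Step 4: Order so x ≤ y and verify: 56² + 68² = 3136 + 4624 = 7760 = n. ✓

n = 7760 = 56² + 68² (one valid representation with x ≤ y).


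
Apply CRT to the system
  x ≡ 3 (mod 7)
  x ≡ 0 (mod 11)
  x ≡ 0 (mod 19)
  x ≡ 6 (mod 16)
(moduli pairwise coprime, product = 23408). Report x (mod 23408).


Product of moduli M = 7 · 11 · 19 · 16 = 23408.
Merge one congruence at a time:
  Start: x ≡ 3 (mod 7).
  Combine with x ≡ 0 (mod 11); new modulus lcm = 77.
    Write x = 3 + 7·t and substitute into x ≡ 0 (mod 11): 7·t ≡ 0 − 3 = -3 (mod 11).
    Reduce coefficients mod 11: 7·t ≡ 8 (mod 11).
    The inverse of 7 mod 11 is 8 (since 7·8 = 56 = 5·11 + 1), so t ≡ 8·8 = 64 ≡ 9 (mod 11).
    Then x = 3 + 7·9 = 66, valid modulo lcm(7, 11) = 77: x ≡ 66 (mod 77).
  Combine with x ≡ 0 (mod 19); new modulus lcm = 1463.
    Write x = 66 + 77·t and substitute into x ≡ 0 (mod 19): 77·t ≡ 0 − 66 = -66 (mod 19).
    Reduce coefficients mod 19: 1·t ≡ 10 (mod 19).
    So t ≡ 10 (mod 19).
    Then x = 66 + 77·10 = 836, valid modulo lcm(77, 19) = 1463: x ≡ 836 (mod 1463).
  Combine with x ≡ 6 (mod 16); new modulus lcm = 23408.
    Write x = 836 + 1463·t and substitute into x ≡ 6 (mod 16): 1463·t ≡ 6 − 836 = -830 (mod 16).
    Reduce coefficients mod 16: 7·t ≡ 2 (mod 16).
    The inverse of 7 mod 16 is 7 (since 7·7 = 49 = 3·16 + 1), so t ≡ 7·2 = 14 ≡ 14 (mod 16).
    Then x = 836 + 1463·14 = 21318, valid modulo lcm(1463, 16) = 23408: x ≡ 21318 (mod 23408).
Verify against each original: 21318 mod 7 = 3, 21318 mod 11 = 0, 21318 mod 19 = 0, 21318 mod 16 = 6.

x ≡ 21318 (mod 23408).


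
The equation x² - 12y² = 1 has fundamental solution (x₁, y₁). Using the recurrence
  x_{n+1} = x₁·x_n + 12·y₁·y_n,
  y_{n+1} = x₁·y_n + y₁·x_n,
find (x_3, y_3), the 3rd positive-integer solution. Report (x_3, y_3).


Step 1: Find the fundamental solution (x₁, y₁) of x² - 12y² = 1.
  Expand √12 as a continued fraction. a₀ = ⌊√12⌋ = 3; iterate m_{k+1} = d_k·a_k − m_k, d_{k+1} = (12 − m_{k+1}²)/d_k, a_{k+1} = ⌊(a₀ + m_{k+1})/d_{k+1}⌋ (starting m₀ = 0, d₀ = 1), with convergents p_k = a_k·p_{k-1} + p_{k-2}, q_k = a_k·q_{k-1} + q_{k-2} (p₋₁ = 1, q₋₁ = 0):
  k = 0: a₀ = 3; p₀/q₀ = 3/1; p₀² − 12·q₀² = 9 − 12 = -3.
  k = 1: m = 3, d = 3, a = ⌊(3 + 3)/3⌋ = 2; p/q = (2·3 + 1)/(2·1 + 0) = 7/2; p² − 12·q² = 49 − 48 = 1.
  The first convergent with p² − 12·q² = 1 gives the fundamental solution (x₁, y₁) = (7, 2).
Step 2: Apply the recurrence (x_{n+1}, y_{n+1}) = (x₁x_n + 12y₁y_n, x₁y_n + y₁x_n) repeatedly.
  From (x_1, y_1) = (7, 2): x_2 = 7·7 + 12·2·2 = 97; y_2 = 7·2 + 2·7 = 28.
  From (x_2, y_2) = (97, 28): x_3 = 7·97 + 12·2·28 = 1351; y_3 = 7·28 + 2·97 = 390.
Step 3: Verify x_3² - 12·y_3² = 1825201 - 1825200 = 1 (should be 1). ✓

(x_1, y_1) = (7, 2); (x_3, y_3) = (1351, 390).


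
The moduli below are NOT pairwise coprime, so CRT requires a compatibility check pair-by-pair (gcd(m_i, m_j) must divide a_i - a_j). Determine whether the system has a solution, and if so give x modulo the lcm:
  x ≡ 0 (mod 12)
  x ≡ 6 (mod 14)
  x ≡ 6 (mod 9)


Moduli 12, 14, 9 are not pairwise coprime, so CRT works modulo lcm(m_i) when all pairwise compatibility conditions hold.
Pairwise compatibility: gcd(m_i, m_j) must divide a_i - a_j for every pair.
Merge one congruence at a time:
  Start: x ≡ 0 (mod 12).
  Combine with x ≡ 6 (mod 14): gcd(12, 14) = 2; 6 - 0 = 6, which IS divisible by 2, so compatible.
    Write x = 0 + 12·t and substitute into x ≡ 6 (mod 14): 12·t ≡ 6 − 0 = 6 (mod 14).
    Divide the congruence (and modulus) by g = 2: 6·t ≡ 3 (mod 7).
    The inverse of 6 mod 7 is 6 (since 6·6 = 36 = 5·7 + 1), so t ≡ 6·3 = 18 ≡ 4 (mod 7).
    Then x = 0 + 12·4 = 48, valid modulo lcm(12, 14) = 84: x ≡ 48 (mod 84).
  Combine with x ≡ 6 (mod 9): gcd(84, 9) = 3; 6 - 48 = -42, which IS divisible by 3, so compatible.
    Write x = 48 + 84·t and substitute into x ≡ 6 (mod 9): 84·t ≡ 6 − 48 = -42 (mod 9).
    Divide the congruence (and modulus) by g = 3: 28·t ≡ -14 (mod 3).
    Reduce coefficients mod 3: 1·t ≡ 1 (mod 3).
    So t ≡ 1 (mod 3).
    Then x = 48 + 84·1 = 132, valid modulo lcm(84, 9) = 252: x ≡ 132 (mod 252).
Verify: 132 mod 12 = 0, 132 mod 14 = 6, 132 mod 9 = 6.

x ≡ 132 (mod 252).


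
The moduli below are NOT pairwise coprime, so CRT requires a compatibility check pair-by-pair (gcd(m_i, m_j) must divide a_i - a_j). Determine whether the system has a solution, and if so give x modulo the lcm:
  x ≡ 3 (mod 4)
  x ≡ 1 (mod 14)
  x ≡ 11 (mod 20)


Moduli 4, 14, 20 are not pairwise coprime, so CRT works modulo lcm(m_i) when all pairwise compatibility conditions hold.
Pairwise compatibility: gcd(m_i, m_j) must divide a_i - a_j for every pair.
Merge one congruence at a time:
  Start: x ≡ 3 (mod 4).
  Combine with x ≡ 1 (mod 14): gcd(4, 14) = 2; 1 - 3 = -2, which IS divisible by 2, so compatible.
    Write x = 3 + 4·t and substitute into x ≡ 1 (mod 14): 4·t ≡ 1 − 3 = -2 (mod 14).
    Divide the congruence (and modulus) by g = 2: 2·t ≡ -1 (mod 7).
    Reduce coefficients mod 7: 2·t ≡ 6 (mod 7).
    The inverse of 2 mod 7 is 4 (since 2·4 = 8 = 1·7 + 1), so t ≡ 4·6 = 24 ≡ 3 (mod 7).
    Then x = 3 + 4·3 = 15, valid modulo lcm(4, 14) = 28: x ≡ 15 (mod 28).
  Combine with x ≡ 11 (mod 20): gcd(28, 20) = 4; 11 - 15 = -4, which IS divisible by 4, so compatible.
    Write x = 15 + 28·t and substitute into x ≡ 11 (mod 20): 28·t ≡ 11 − 15 = -4 (mod 20).
    Divide the congruence (and modulus) by g = 4: 7·t ≡ -1 (mod 5).
    Reduce coefficients mod 5: 2·t ≡ 4 (mod 5).
    The inverse of 2 mod 5 is 3 (since 2·3 = 6 = 1·5 + 1), so t ≡ 3·4 = 12 ≡ 2 (mod 5).
    Then x = 15 + 28·2 = 71, valid modulo lcm(28, 20) = 140: x ≡ 71 (mod 140).
Verify: 71 mod 4 = 3, 71 mod 14 = 1, 71 mod 20 = 11.

x ≡ 71 (mod 140).


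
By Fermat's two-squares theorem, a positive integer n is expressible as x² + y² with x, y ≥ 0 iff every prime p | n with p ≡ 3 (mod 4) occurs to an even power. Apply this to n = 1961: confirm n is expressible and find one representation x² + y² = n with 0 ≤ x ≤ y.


Step 1: Factor n = 1961 = 37 · 53.
Step 2: Check the mod-4 condition on each prime factor: 37 ≡ 1 (mod 4), exponent 1; 53 ≡ 1 (mod 4), exponent 1.
All primes ≡ 3 (mod 4) appear to even exponent (or don't appear), so by the two-squares theorem n IS expressible as a sum of two squares.
Step 3: Build a representation. Here n = 37 · 53 is a product of primes ≡ 1 (mod 4). Each prime p ≡ 1 (mod 4) is itself a sum of two squares; find a² by testing p − a² for a perfect square:
  37: 37 − 1² = 36 = 6² ⇒ 37 = 1² + 6².
  53: 53 − 1² = 52, 53 − 2² = 49 = 7² ⇒ 53 = 2² + 7².
  Combine using the Brahmagupta–Fibonacci identity (a² + b²)(c² + d²) = (ac − bd)² + (ad + bc)² = (ac + bd)² + (ad − bc)²:
  37 · 53 = 1961: from (1² + 6²)(2² + 7²), take (1·2 − 6·7, 1·7 + 6·2) = (2 − 42, 7 + 12) = (-40, 19); dropping signs (only squares matter) gives (40, 19); check 40² + 19² = 1600 + 361 = 1961 ✓.
Step 4: Order so x ≤ y and verify: 19² + 40² = 361 + 1600 = 1961 = n. ✓

n = 1961 = 19² + 40² (one valid representation with x ≤ y).


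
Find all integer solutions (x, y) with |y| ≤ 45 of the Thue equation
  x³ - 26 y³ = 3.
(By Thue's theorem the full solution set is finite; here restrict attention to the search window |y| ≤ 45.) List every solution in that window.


The equation is x³ - 26y³ = 3. For fixed y, x³ = 26·y³ + 3, so a solution requires the RHS to be a perfect cube.
Strategy: iterate y from -45 to 45, compute RHS = 26·y³ + 3, and check whether it is a (positive or negative) perfect cube.
Check small values of y:
  y = 0: RHS = 3 is not a perfect cube.
  y = 1: RHS = 29 is not a perfect cube.
  y = -1: RHS = -23 is not a perfect cube.
  y = 2: RHS = 211 is not a perfect cube.
  y = -2: RHS = -205 is not a perfect cube.
  y = 3: RHS = 705 is not a perfect cube.
  y = -3: RHS = -699 is not a perfect cube.
Continuing the search up to |y| = 45 finds no solutions either.
No (x, y) in the scanned range satisfies the equation.

No integer solutions with |y| ≤ 45.


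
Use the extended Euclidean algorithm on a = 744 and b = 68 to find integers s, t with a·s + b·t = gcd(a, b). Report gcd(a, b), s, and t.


Euclidean algorithm on (744, 68) — divide until remainder is 0:
  744 = 10 · 68 + 64
  68 = 1 · 64 + 4
  64 = 16 · 4 + 0
gcd(744, 68) = 4.
Track Bezout coefficients alongside the remainders: start with r₀ = 744 = a·1 + b·0 (s = 1, t = 0) and r₁ = 68 = a·0 + b·1 (s = 0, t = 1); each new remainder r_{k+1} = r_{k-1} − q_k·r_k inherits s_{k+1} = s_{k-1} − q_k·s_k, t_{k+1} = t_{k-1} − q_k·t_k, so r_k = a·s_k + b·t_k at every step:
  q = 10: r = 64, s = 1 − 10·0 = 1, t = 0 − 10·1 = -10  (check: 744·1 + 68·(-10) = 64)
  q = 1: r = 4, s = 0 − 1·1 = -1, t = 1 − 1·(-10) = 11  (check: 744·(-1) + 68·11 = 4)
The row with r = 4 (the gcd) gives the Bezout coefficients s = -1, t = 11.
Result: 744 · (-1) + 68 · (11) = 4.

gcd(744, 68) = 4; s = -1, t = 11 (check: 744·(-1) + 68·11 = 4).


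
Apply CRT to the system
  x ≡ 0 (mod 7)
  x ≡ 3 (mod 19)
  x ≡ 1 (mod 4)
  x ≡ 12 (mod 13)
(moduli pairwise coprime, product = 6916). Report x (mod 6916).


Product of moduli M = 7 · 19 · 4 · 13 = 6916.
Merge one congruence at a time:
  Start: x ≡ 0 (mod 7).
  Combine with x ≡ 3 (mod 19); new modulus lcm = 133.
    Write x = 0 + 7·t and substitute into x ≡ 3 (mod 19): 7·t ≡ 3 − 0 = 3 (mod 19).
    The inverse of 7 mod 19 is 11 (since 7·11 = 77 = 4·19 + 1), so t ≡ 11·3 = 33 ≡ 14 (mod 19).
    Then x = 0 + 7·14 = 98, valid modulo lcm(7, 19) = 133: x ≡ 98 (mod 133).
  Combine with x ≡ 1 (mod 4); new modulus lcm = 532.
    Write x = 98 + 133·t and substitute into x ≡ 1 (mod 4): 133·t ≡ 1 − 98 = -97 (mod 4).
    Reduce coefficients mod 4: 1·t ≡ 3 (mod 4).
    So t ≡ 3 (mod 4).
    Then x = 98 + 133·3 = 497, valid modulo lcm(133, 4) = 532: x ≡ 497 (mod 532).
  Combine with x ≡ 12 (mod 13); new modulus lcm = 6916.
    Write x = 497 + 532·t and substitute into x ≡ 12 (mod 13): 532·t ≡ 12 − 497 = -485 (mod 13).
    Reduce coefficients mod 13: 12·t ≡ 9 (mod 13).
    The inverse of 12 mod 13 is 12 (since 12·12 = 144 = 11·13 + 1), so t ≡ 12·9 = 108 ≡ 4 (mod 13).
    Then x = 497 + 532·4 = 2625, valid modulo lcm(532, 13) = 6916: x ≡ 2625 (mod 6916).
Verify against each original: 2625 mod 7 = 0, 2625 mod 19 = 3, 2625 mod 4 = 1, 2625 mod 13 = 12.

x ≡ 2625 (mod 6916).


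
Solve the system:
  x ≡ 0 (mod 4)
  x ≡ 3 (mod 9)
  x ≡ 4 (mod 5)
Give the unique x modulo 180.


Moduli 4, 9, 5 are pairwise coprime; by CRT there is a unique solution modulo M = 4 · 9 · 5 = 180.
Solve pairwise, accumulating the modulus:
  Start with x ≡ 0 (mod 4).
  Combine with x ≡ 3 (mod 9): since gcd(4, 9) = 1, we get a unique residue mod 36.
    Write x = 0 + 4·t and substitute into x ≡ 3 (mod 9): 4·t ≡ 3 − 0 = 3 (mod 9).
    The inverse of 4 mod 9 is 7 (since 4·7 = 28 = 3·9 + 1), so t ≡ 7·3 = 21 ≡ 3 (mod 9).
    Then x = 0 + 4·3 = 12, valid modulo lcm(4, 9) = 36: x ≡ 12 (mod 36).
  Combine with x ≡ 4 (mod 5): since gcd(36, 5) = 1, we get a unique residue mod 180.
    Write x = 12 + 36·t and substitute into x ≡ 4 (mod 5): 36·t ≡ 4 − 12 = -8 (mod 5).
    Reduce coefficients mod 5: 1·t ≡ 2 (mod 5).
    So t ≡ 2 (mod 5).
    Then x = 12 + 36·2 = 84, valid modulo lcm(36, 5) = 180: x ≡ 84 (mod 180).
Verify: 84 mod 4 = 0 ✓, 84 mod 9 = 3 ✓, 84 mod 5 = 4 ✓.

x ≡ 84 (mod 180).


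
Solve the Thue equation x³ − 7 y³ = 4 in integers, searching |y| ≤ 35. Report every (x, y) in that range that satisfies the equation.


The equation is x³ - 7y³ = 4. For fixed y, x³ = 7·y³ + 4, so a solution requires the RHS to be a perfect cube.
Strategy: iterate y from -35 to 35, compute RHS = 7·y³ + 4, and check whether it is a (positive or negative) perfect cube.
Check small values of y:
  y = 0: RHS = 4 is not a perfect cube.
  y = 1: RHS = 11 is not a perfect cube.
  y = -1: RHS = -3 is not a perfect cube.
  y = 2: RHS = 60 is not a perfect cube.
  y = -2: RHS = -52 is not a perfect cube.
  y = 3: RHS = 193 is not a perfect cube.
  y = -3: RHS = -185 is not a perfect cube.
Continuing the search up to |y| = 35 finds no solutions either.
No (x, y) in the scanned range satisfies the equation.

No integer solutions with |y| ≤ 35.


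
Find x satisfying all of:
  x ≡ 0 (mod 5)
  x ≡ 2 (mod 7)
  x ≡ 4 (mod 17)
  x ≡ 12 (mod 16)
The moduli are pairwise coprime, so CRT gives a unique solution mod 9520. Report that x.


Product of moduli M = 5 · 7 · 17 · 16 = 9520.
Merge one congruence at a time:
  Start: x ≡ 0 (mod 5).
  Combine with x ≡ 2 (mod 7); new modulus lcm = 35.
    Write x = 0 + 5·t and substitute into x ≡ 2 (mod 7): 5·t ≡ 2 − 0 = 2 (mod 7).
    The inverse of 5 mod 7 is 3 (since 5·3 = 15 = 2·7 + 1), so t ≡ 3·2 = 6 ≡ 6 (mod 7).
    Then x = 0 + 5·6 = 30, valid modulo lcm(5, 7) = 35: x ≡ 30 (mod 35).
  Combine with x ≡ 4 (mod 17); new modulus lcm = 595.
    Write x = 30 + 35·t and substitute into x ≡ 4 (mod 17): 35·t ≡ 4 − 30 = -26 (mod 17).
    Reduce coefficients mod 17: 1·t ≡ 8 (mod 17).
    So t ≡ 8 (mod 17).
    Then x = 30 + 35·8 = 310, valid modulo lcm(35, 17) = 595: x ≡ 310 (mod 595).
  Combine with x ≡ 12 (mod 16); new modulus lcm = 9520.
    Write x = 310 + 595·t and substitute into x ≡ 12 (mod 16): 595·t ≡ 12 − 310 = -298 (mod 16).
    Reduce coefficients mod 16: 3·t ≡ 6 (mod 16).
    The inverse of 3 mod 16 is 11 (since 3·11 = 33 = 2·16 + 1), so t ≡ 11·6 = 66 ≡ 2 (mod 16).
    Then x = 310 + 595·2 = 1500, valid modulo lcm(595, 16) = 9520: x ≡ 1500 (mod 9520).
Verify against each original: 1500 mod 5 = 0, 1500 mod 7 = 2, 1500 mod 17 = 4, 1500 mod 16 = 12.

x ≡ 1500 (mod 9520).


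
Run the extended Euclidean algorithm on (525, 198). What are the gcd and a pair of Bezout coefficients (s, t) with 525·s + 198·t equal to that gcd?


Euclidean algorithm on (525, 198) — divide until remainder is 0:
  525 = 2 · 198 + 129
  198 = 1 · 129 + 69
  129 = 1 · 69 + 60
  69 = 1 · 60 + 9
  60 = 6 · 9 + 6
  9 = 1 · 6 + 3
  6 = 2 · 3 + 0
gcd(525, 198) = 3.
Track Bezout coefficients alongside the remainders: start with r₀ = 525 = a·1 + b·0 (s = 1, t = 0) and r₁ = 198 = a·0 + b·1 (s = 0, t = 1); each new remainder r_{k+1} = r_{k-1} − q_k·r_k inherits s_{k+1} = s_{k-1} − q_k·s_k, t_{k+1} = t_{k-1} − q_k·t_k, so r_k = a·s_k + b·t_k at every step:
  q = 2: r = 129, s = 1 − 2·0 = 1, t = 0 − 2·1 = -2  (check: 525·1 + 198·(-2) = 129)
  q = 1: r = 69, s = 0 − 1·1 = -1, t = 1 − 1·(-2) = 3  (check: 525·(-1) + 198·3 = 69)
  q = 1: r = 60, s = 1 − 1·(-1) = 2, t = -2 − 1·3 = -5  (check: 525·2 + 198·(-5) = 60)
  q = 1: r = 9, s = -1 − 1·2 = -3, t = 3 − 1·(-5) = 8  (check: 525·(-3) + 198·8 = 9)
  q = 6: r = 6, s = 2 − 6·(-3) = 20, t = -5 − 6·8 = -53  (check: 525·20 + 198·(-53) = 6)
  q = 1: r = 3, s = -3 − 1·20 = -23, t = 8 − 1·(-53) = 61  (check: 525·(-23) + 198·61 = 3)
The row with r = 3 (the gcd) gives the Bezout coefficients s = -23, t = 61.
Result: 525 · (-23) + 198 · (61) = 3.

gcd(525, 198) = 3; s = -23, t = 61 (check: 525·(-23) + 198·61 = 3).


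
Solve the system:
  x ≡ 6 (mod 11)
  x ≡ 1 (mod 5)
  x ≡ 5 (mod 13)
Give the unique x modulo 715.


Moduli 11, 5, 13 are pairwise coprime; by CRT there is a unique solution modulo M = 11 · 5 · 13 = 715.
Solve pairwise, accumulating the modulus:
  Start with x ≡ 6 (mod 11).
  Combine with x ≡ 1 (mod 5): since gcd(11, 5) = 1, we get a unique residue mod 55.
    Write x = 6 + 11·t and substitute into x ≡ 1 (mod 5): 11·t ≡ 1 − 6 = -5 (mod 5).
    Reduce coefficients mod 5: 1·t ≡ 0 (mod 5).
    So t ≡ 0 (mod 5).
    Then x = 6 + 11·0 = 6, valid modulo lcm(11, 5) = 55: x ≡ 6 (mod 55).
  Combine with x ≡ 5 (mod 13): since gcd(55, 13) = 1, we get a unique residue mod 715.
    Write x = 6 + 55·t and substitute into x ≡ 5 (mod 13): 55·t ≡ 5 − 6 = -1 (mod 13).
    Reduce coefficients mod 13: 3·t ≡ 12 (mod 13).
    The inverse of 3 mod 13 is 9 (since 3·9 = 27 = 2·13 + 1), so t ≡ 9·12 = 108 ≡ 4 (mod 13).
    Then x = 6 + 55·4 = 226, valid modulo lcm(55, 13) = 715: x ≡ 226 (mod 715).
Verify: 226 mod 11 = 6 ✓, 226 mod 5 = 1 ✓, 226 mod 13 = 5 ✓.

x ≡ 226 (mod 715).


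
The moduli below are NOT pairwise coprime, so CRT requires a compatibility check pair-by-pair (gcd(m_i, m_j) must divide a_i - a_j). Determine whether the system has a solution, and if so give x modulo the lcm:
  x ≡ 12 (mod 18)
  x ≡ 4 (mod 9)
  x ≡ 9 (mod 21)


Moduli 18, 9, 21 are not pairwise coprime, so CRT works modulo lcm(m_i) when all pairwise compatibility conditions hold.
Pairwise compatibility: gcd(m_i, m_j) must divide a_i - a_j for every pair.
Merge one congruence at a time:
  Start: x ≡ 12 (mod 18).
  Combine with x ≡ 4 (mod 9): gcd(18, 9) = 9, and 4 - 12 = -8 is NOT divisible by 9.
    ⇒ system is inconsistent (no integer solution).

No solution (the system is inconsistent).


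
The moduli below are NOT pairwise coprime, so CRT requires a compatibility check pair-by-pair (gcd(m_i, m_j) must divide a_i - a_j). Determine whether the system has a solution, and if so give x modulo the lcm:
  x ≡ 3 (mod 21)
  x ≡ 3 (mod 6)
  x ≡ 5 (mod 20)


Moduli 21, 6, 20 are not pairwise coprime, so CRT works modulo lcm(m_i) when all pairwise compatibility conditions hold.
Pairwise compatibility: gcd(m_i, m_j) must divide a_i - a_j for every pair.
Merge one congruence at a time:
  Start: x ≡ 3 (mod 21).
  Combine with x ≡ 3 (mod 6): gcd(21, 6) = 3; 3 - 3 = 0, which IS divisible by 3, so compatible.
    Write x = 3 + 21·t and substitute into x ≡ 3 (mod 6): 21·t ≡ 3 − 3 = 0 (mod 6).
    Divide the congruence (and modulus) by g = 3: 7·t ≡ 0 (mod 2).
    Reduce coefficients mod 2: 1·t ≡ 0 (mod 2).
    So t ≡ 0 (mod 2).
    Then x = 3 + 21·0 = 3, valid modulo lcm(21, 6) = 42: x ≡ 3 (mod 42).
  Combine with x ≡ 5 (mod 20): gcd(42, 20) = 2; 5 - 3 = 2, which IS divisible by 2, so compatible.
    Write x = 3 + 42·t and substitute into x ≡ 5 (mod 20): 42·t ≡ 5 − 3 = 2 (mod 20).
    Divide the congruence (and modulus) by g = 2: 21·t ≡ 1 (mod 10).
    Reduce coefficients mod 10: 1·t ≡ 1 (mod 10).
    So t ≡ 1 (mod 10).
    Then x = 3 + 42·1 = 45, valid modulo lcm(42, 20) = 420: x ≡ 45 (mod 420).
Verify: 45 mod 21 = 3, 45 mod 6 = 3, 45 mod 20 = 5.

x ≡ 45 (mod 420).


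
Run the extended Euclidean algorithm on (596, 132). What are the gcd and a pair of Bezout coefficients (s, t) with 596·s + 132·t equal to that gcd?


Euclidean algorithm on (596, 132) — divide until remainder is 0:
  596 = 4 · 132 + 68
  132 = 1 · 68 + 64
  68 = 1 · 64 + 4
  64 = 16 · 4 + 0
gcd(596, 132) = 4.
Track Bezout coefficients alongside the remainders: start with r₀ = 596 = a·1 + b·0 (s = 1, t = 0) and r₁ = 132 = a·0 + b·1 (s = 0, t = 1); each new remainder r_{k+1} = r_{k-1} − q_k·r_k inherits s_{k+1} = s_{k-1} − q_k·s_k, t_{k+1} = t_{k-1} − q_k·t_k, so r_k = a·s_k + b·t_k at every step:
  q = 4: r = 68, s = 1 − 4·0 = 1, t = 0 − 4·1 = -4  (check: 596·1 + 132·(-4) = 68)
  q = 1: r = 64, s = 0 − 1·1 = -1, t = 1 − 1·(-4) = 5  (check: 596·(-1) + 132·5 = 64)
  q = 1: r = 4, s = 1 − 1·(-1) = 2, t = -4 − 1·5 = -9  (check: 596·2 + 132·(-9) = 4)
The row with r = 4 (the gcd) gives the Bezout coefficients s = 2, t = -9.
Result: 596 · (2) + 132 · (-9) = 4.

gcd(596, 132) = 4; s = 2, t = -9 (check: 596·2 + 132·(-9) = 4).


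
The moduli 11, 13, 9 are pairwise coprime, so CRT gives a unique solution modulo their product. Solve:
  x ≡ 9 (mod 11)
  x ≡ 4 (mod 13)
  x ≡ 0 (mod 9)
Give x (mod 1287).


Moduli 11, 13, 9 are pairwise coprime; by CRT there is a unique solution modulo M = 11 · 13 · 9 = 1287.
Solve pairwise, accumulating the modulus:
  Start with x ≡ 9 (mod 11).
  Combine with x ≡ 4 (mod 13): since gcd(11, 13) = 1, we get a unique residue mod 143.
    Write x = 9 + 11·t and substitute into x ≡ 4 (mod 13): 11·t ≡ 4 − 9 = -5 (mod 13).
    Reduce coefficients mod 13: 11·t ≡ 8 (mod 13).
    The inverse of 11 mod 13 is 6 (since 11·6 = 66 = 5·13 + 1), so t ≡ 6·8 = 48 ≡ 9 (mod 13).
    Then x = 9 + 11·9 = 108, valid modulo lcm(11, 13) = 143: x ≡ 108 (mod 143).
  Combine with x ≡ 0 (mod 9): since gcd(143, 9) = 1, we get a unique residue mod 1287.
    Write x = 108 + 143·t and substitute into x ≡ 0 (mod 9): 143·t ≡ 0 − 108 = -108 (mod 9).
    Reduce coefficients mod 9: 8·t ≡ 0 (mod 9).
    The inverse of 8 mod 9 is 8 (since 8·8 = 64 = 7·9 + 1), so t ≡ 8·0 = 0 ≡ 0 (mod 9).
    Then x = 108 + 143·0 = 108, valid modulo lcm(143, 9) = 1287: x ≡ 108 (mod 1287).
Verify: 108 mod 11 = 9 ✓, 108 mod 13 = 4 ✓, 108 mod 9 = 0 ✓.

x ≡ 108 (mod 1287).


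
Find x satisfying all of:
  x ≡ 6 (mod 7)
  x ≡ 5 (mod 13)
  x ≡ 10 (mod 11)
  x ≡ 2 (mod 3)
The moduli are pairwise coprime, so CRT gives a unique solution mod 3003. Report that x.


Product of moduli M = 7 · 13 · 11 · 3 = 3003.
Merge one congruence at a time:
  Start: x ≡ 6 (mod 7).
  Combine with x ≡ 5 (mod 13); new modulus lcm = 91.
    Write x = 6 + 7·t and substitute into x ≡ 5 (mod 13): 7·t ≡ 5 − 6 = -1 (mod 13).
    Reduce coefficients mod 13: 7·t ≡ 12 (mod 13).
    The inverse of 7 mod 13 is 2 (since 7·2 = 14 = 1·13 + 1), so t ≡ 2·12 = 24 ≡ 11 (mod 13).
    Then x = 6 + 7·11 = 83, valid modulo lcm(7, 13) = 91: x ≡ 83 (mod 91).
  Combine with x ≡ 10 (mod 11); new modulus lcm = 1001.
    Write x = 83 + 91·t and substitute into x ≡ 10 (mod 11): 91·t ≡ 10 − 83 = -73 (mod 11).
    Reduce coefficients mod 11: 3·t ≡ 4 (mod 11).
    The inverse of 3 mod 11 is 4 (since 3·4 = 12 = 1·11 + 1), so t ≡ 4·4 = 16 ≡ 5 (mod 11).
    Then x = 83 + 91·5 = 538, valid modulo lcm(91, 11) = 1001: x ≡ 538 (mod 1001).
  Combine with x ≡ 2 (mod 3); new modulus lcm = 3003.
    Write x = 538 + 1001·t and substitute into x ≡ 2 (mod 3): 1001·t ≡ 2 − 538 = -536 (mod 3).
    Reduce coefficients mod 3: 2·t ≡ 1 (mod 3).
    The inverse of 2 mod 3 is 2 (since 2·2 = 4 = 1·3 + 1), so t ≡ 2·1 = 2 ≡ 2 (mod 3).
    Then x = 538 + 1001·2 = 2540, valid modulo lcm(1001, 3) = 3003: x ≡ 2540 (mod 3003).
Verify against each original: 2540 mod 7 = 6, 2540 mod 13 = 5, 2540 mod 11 = 10, 2540 mod 3 = 2.

x ≡ 2540 (mod 3003).


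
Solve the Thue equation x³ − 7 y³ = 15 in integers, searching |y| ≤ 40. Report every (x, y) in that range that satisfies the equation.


The equation is x³ - 7y³ = 15. For fixed y, x³ = 7·y³ + 15, so a solution requires the RHS to be a perfect cube.
Strategy: iterate y from -40 to 40, compute RHS = 7·y³ + 15, and check whether it is a (positive or negative) perfect cube.
Check small values of y:
  y = 0: RHS = 15 is not a perfect cube.
  y = 1: RHS = 22 is not a perfect cube.
  y = -1: RHS = 8 = (2)³ ⇒ x = 2 works.
  y = 2: RHS = 71 is not a perfect cube.
  y = -2: RHS = -41 is not a perfect cube.
  y = 3: RHS = 204 is not a perfect cube.
  y = -3: RHS = -174 is not a perfect cube.
Continuing, at y = 23: RHS = 85184 = (44)³ ⇒ x = 44 works.
Searching the remaining y in |y| ≤ 40 finds no further solutions.
Collected solutions: (2, -1), (44, 23).

Solutions (with |y| ≤ 40): (2, -1), (44, 23).


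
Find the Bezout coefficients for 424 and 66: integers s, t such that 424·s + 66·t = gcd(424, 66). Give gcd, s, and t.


Euclidean algorithm on (424, 66) — divide until remainder is 0:
  424 = 6 · 66 + 28
  66 = 2 · 28 + 10
  28 = 2 · 10 + 8
  10 = 1 · 8 + 2
  8 = 4 · 2 + 0
gcd(424, 66) = 2.
Track Bezout coefficients alongside the remainders: start with r₀ = 424 = a·1 + b·0 (s = 1, t = 0) and r₁ = 66 = a·0 + b·1 (s = 0, t = 1); each new remainder r_{k+1} = r_{k-1} − q_k·r_k inherits s_{k+1} = s_{k-1} − q_k·s_k, t_{k+1} = t_{k-1} − q_k·t_k, so r_k = a·s_k + b·t_k at every step:
  q = 6: r = 28, s = 1 − 6·0 = 1, t = 0 − 6·1 = -6  (check: 424·1 + 66·(-6) = 28)
  q = 2: r = 10, s = 0 − 2·1 = -2, t = 1 − 2·(-6) = 13  (check: 424·(-2) + 66·13 = 10)
  q = 2: r = 8, s = 1 − 2·(-2) = 5, t = -6 − 2·13 = -32  (check: 424·5 + 66·(-32) = 8)
  q = 1: r = 2, s = -2 − 1·5 = -7, t = 13 − 1·(-32) = 45  (check: 424·(-7) + 66·45 = 2)
The row with r = 2 (the gcd) gives the Bezout coefficients s = -7, t = 45.
Result: 424 · (-7) + 66 · (45) = 2.

gcd(424, 66) = 2; s = -7, t = 45 (check: 424·(-7) + 66·45 = 2).


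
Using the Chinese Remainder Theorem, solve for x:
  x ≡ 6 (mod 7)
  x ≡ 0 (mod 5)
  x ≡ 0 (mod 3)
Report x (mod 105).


Moduli 7, 5, 3 are pairwise coprime; by CRT there is a unique solution modulo M = 7 · 5 · 3 = 105.
Solve pairwise, accumulating the modulus:
  Start with x ≡ 6 (mod 7).
  Combine with x ≡ 0 (mod 5): since gcd(7, 5) = 1, we get a unique residue mod 35.
    Write x = 6 + 7·t and substitute into x ≡ 0 (mod 5): 7·t ≡ 0 − 6 = -6 (mod 5).
    Reduce coefficients mod 5: 2·t ≡ 4 (mod 5).
    The inverse of 2 mod 5 is 3 (since 2·3 = 6 = 1·5 + 1), so t ≡ 3·4 = 12 ≡ 2 (mod 5).
    Then x = 6 + 7·2 = 20, valid modulo lcm(7, 5) = 35: x ≡ 20 (mod 35).
  Combine with x ≡ 0 (mod 3): since gcd(35, 3) = 1, we get a unique residue mod 105.
    Write x = 20 + 35·t and substitute into x ≡ 0 (mod 3): 35·t ≡ 0 − 20 = -20 (mod 3).
    Reduce coefficients mod 3: 2·t ≡ 1 (mod 3).
    The inverse of 2 mod 3 is 2 (since 2·2 = 4 = 1·3 + 1), so t ≡ 2·1 = 2 ≡ 2 (mod 3).
    Then x = 20 + 35·2 = 90, valid modulo lcm(35, 3) = 105: x ≡ 90 (mod 105).
Verify: 90 mod 7 = 6 ✓, 90 mod 5 = 0 ✓, 90 mod 3 = 0 ✓.

x ≡ 90 (mod 105).


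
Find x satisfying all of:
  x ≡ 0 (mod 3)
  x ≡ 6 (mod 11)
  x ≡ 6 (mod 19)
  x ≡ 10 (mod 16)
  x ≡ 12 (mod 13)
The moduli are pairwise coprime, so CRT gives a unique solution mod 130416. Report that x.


Product of moduli M = 3 · 11 · 19 · 16 · 13 = 130416.
Merge one congruence at a time:
  Start: x ≡ 0 (mod 3).
  Combine with x ≡ 6 (mod 11); new modulus lcm = 33.
    Write x = 0 + 3·t and substitute into x ≡ 6 (mod 11): 3·t ≡ 6 − 0 = 6 (mod 11).
    The inverse of 3 mod 11 is 4 (since 3·4 = 12 = 1·11 + 1), so t ≡ 4·6 = 24 ≡ 2 (mod 11).
    Then x = 0 + 3·2 = 6, valid modulo lcm(3, 11) = 33: x ≡ 6 (mod 33).
  Combine with x ≡ 6 (mod 19); new modulus lcm = 627.
    Write x = 6 + 33·t and substitute into x ≡ 6 (mod 19): 33·t ≡ 6 − 6 = 0 (mod 19).
    Reduce coefficients mod 19: 14·t ≡ 0 (mod 19).
    The inverse of 14 mod 19 is 15 (since 14·15 = 210 = 11·19 + 1), so t ≡ 15·0 = 0 ≡ 0 (mod 19).
    Then x = 6 + 33·0 = 6, valid modulo lcm(33, 19) = 627: x ≡ 6 (mod 627).
  Combine with x ≡ 10 (mod 16); new modulus lcm = 10032.
    Write x = 6 + 627·t and substitute into x ≡ 10 (mod 16): 627·t ≡ 10 − 6 = 4 (mod 16).
    Reduce coefficients mod 16: 3·t ≡ 4 (mod 16).
    The inverse of 3 mod 16 is 11 (since 3·11 = 33 = 2·16 + 1), so t ≡ 11·4 = 44 ≡ 12 (mod 16).
    Then x = 6 + 627·12 = 7530, valid modulo lcm(627, 16) = 10032: x ≡ 7530 (mod 10032).
  Combine with x ≡ 12 (mod 13); new modulus lcm = 130416.
    Write x = 7530 + 10032·t and substitute into x ≡ 12 (mod 13): 10032·t ≡ 12 − 7530 = -7518 (mod 13).
    Reduce coefficients mod 13: 9·t ≡ 9 (mod 13).
    The inverse of 9 mod 13 is 3 (since 9·3 = 27 = 2·13 + 1), so t ≡ 3·9 = 27 ≡ 1 (mod 13).
    Then x = 7530 + 10032·1 = 17562, valid modulo lcm(10032, 13) = 130416: x ≡ 17562 (mod 130416).
Verify against each original: 17562 mod 3 = 0, 17562 mod 11 = 6, 17562 mod 19 = 6, 17562 mod 16 = 10, 17562 mod 13 = 12.

x ≡ 17562 (mod 130416).


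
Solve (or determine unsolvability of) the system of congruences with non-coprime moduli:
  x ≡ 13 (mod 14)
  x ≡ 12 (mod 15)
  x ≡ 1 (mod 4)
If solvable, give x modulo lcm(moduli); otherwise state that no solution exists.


Moduli 14, 15, 4 are not pairwise coprime, so CRT works modulo lcm(m_i) when all pairwise compatibility conditions hold.
Pairwise compatibility: gcd(m_i, m_j) must divide a_i - a_j for every pair.
Merge one congruence at a time:
  Start: x ≡ 13 (mod 14).
  Combine with x ≡ 12 (mod 15): gcd(14, 15) = 1; 12 - 13 = -1, which IS divisible by 1, so compatible.
    Write x = 13 + 14·t and substitute into x ≡ 12 (mod 15): 14·t ≡ 12 − 13 = -1 (mod 15).
    Reduce coefficients mod 15: 14·t ≡ 14 (mod 15).
    The inverse of 14 mod 15 is 14 (since 14·14 = 196 = 13·15 + 1), so t ≡ 14·14 = 196 ≡ 1 (mod 15).
    Then x = 13 + 14·1 = 27, valid modulo lcm(14, 15) = 210: x ≡ 27 (mod 210).
  Combine with x ≡ 1 (mod 4): gcd(210, 4) = 2; 1 - 27 = -26, which IS divisible by 2, so compatible.
    Write x = 27 + 210·t and substitute into x ≡ 1 (mod 4): 210·t ≡ 1 − 27 = -26 (mod 4).
    Divide the congruence (and modulus) by g = 2: 105·t ≡ -13 (mod 2).
    Reduce coefficients mod 2: 1·t ≡ 1 (mod 2).
    So t ≡ 1 (mod 2).
    Then x = 27 + 210·1 = 237, valid modulo lcm(210, 4) = 420: x ≡ 237 (mod 420).
Verify: 237 mod 14 = 13, 237 mod 15 = 12, 237 mod 4 = 1.

x ≡ 237 (mod 420).


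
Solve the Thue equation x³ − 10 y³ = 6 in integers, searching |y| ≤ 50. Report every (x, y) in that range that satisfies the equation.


The equation is x³ - 10y³ = 6. For fixed y, x³ = 10·y³ + 6, so a solution requires the RHS to be a perfect cube.
Strategy: iterate y from -50 to 50, compute RHS = 10·y³ + 6, and check whether it is a (positive or negative) perfect cube.
Check small values of y:
  y = 0: RHS = 6 is not a perfect cube.
  y = 1: RHS = 16 is not a perfect cube.
  y = -1: RHS = -4 is not a perfect cube.
  y = 2: RHS = 86 is not a perfect cube.
  y = -2: RHS = -74 is not a perfect cube.
  y = 3: RHS = 276 is not a perfect cube.
  y = -3: RHS = -264 is not a perfect cube.
Continuing the search up to |y| = 50 finds no solutions either.
No (x, y) in the scanned range satisfies the equation.

No integer solutions with |y| ≤ 50.


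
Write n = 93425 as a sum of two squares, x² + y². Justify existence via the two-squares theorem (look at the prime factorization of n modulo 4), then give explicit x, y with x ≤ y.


Step 1: Factor n = 93425 = 5^2 · 37 · 101.
Step 2: Check the mod-4 condition on each prime factor: 5 ≡ 1 (mod 4), exponent 2; 37 ≡ 1 (mod 4), exponent 1; 101 ≡ 1 (mod 4), exponent 1.
All primes ≡ 3 (mod 4) appear to even exponent (or don't appear), so by the two-squares theorem n IS expressible as a sum of two squares.
Step 3: Build a representation. Group n = k² · m with k = 5 and m = 37 · 101 = 3737 (a product of primes ≡ 1 (mod 4)); a representation of m scales to one of n via (k·x)² + (k·y)² = k²(x² + y²). Each prime p ≡ 1 (mod 4) is itself a sum of two squares; find a² by testing p − a² for a perfect square:
  37: 37 − 1² = 36 = 6² ⇒ 37 = 1² + 6².
  101: 101 − 1² = 100 = 10² ⇒ 101 = 1² + 10².
  Combine using the Brahmagupta–Fibonacci identity (a² + b²)(c² + d²) = (ac − bd)² + (ad + bc)² = (ac + bd)² + (ad − bc)²:
  37 · 101 = 3737: from (1² + 6²)(1² + 10²), take (1·1 − 6·10, 1·10 + 6·1) = (1 − 60, 10 + 6) = (-59, 16); dropping signs (only squares matter) gives (59, 16); check 59² + 16² = 3481 + 256 = 3737 ✓.
  Scale by k = 5: (5·59, 5·16) = (295, 80).
Step 4: Order so x ≤ y and verify: 80² + 295² = 6400 + 87025 = 93425 = n. ✓

n = 93425 = 80² + 295² (one valid representation with x ≤ y).


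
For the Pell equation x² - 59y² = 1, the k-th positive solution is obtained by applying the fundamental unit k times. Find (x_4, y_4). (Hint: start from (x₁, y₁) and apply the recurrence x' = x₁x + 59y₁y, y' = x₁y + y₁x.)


Step 1: Find the fundamental solution (x₁, y₁) of x² - 59y² = 1.
  Expand √59 as a continued fraction. a₀ = ⌊√59⌋ = 7; iterate m_{k+1} = d_k·a_k − m_k, d_{k+1} = (59 − m_{k+1}²)/d_k, a_{k+1} = ⌊(a₀ + m_{k+1})/d_{k+1}⌋ (starting m₀ = 0, d₀ = 1), with convergents p_k = a_k·p_{k-1} + p_{k-2}, q_k = a_k·q_{k-1} + q_{k-2} (p₋₁ = 1, q₋₁ = 0):
  k = 0: a₀ = 7; p₀/q₀ = 7/1; p₀² − 59·q₀² = 49 − 59 = -10.
  k = 1: m = 7, d = 10, a = ⌊(7 + 7)/10⌋ = 1; p/q = (1·7 + 1)/(1·1 + 0) = 8/1; p² − 59·q² = 64 − 59 = 5.
  k = 2: m = 3, d = 5, a = ⌊(7 + 3)/5⌋ = 2; p/q = (2·8 + 7)/(2·1 + 1) = 23/3; p² − 59·q² = 529 − 531 = -2.
  k = 3: m = 7, d = 2, a = ⌊(7 + 7)/2⌋ = 7; p/q = (7·23 + 8)/(7·3 + 1) = 169/22; p² − 59·q² = 28561 − 28556 = 5.
  k = 4: m = 7, d = 5, a = ⌊(7 + 7)/5⌋ = 2; p/q = (2·169 + 23)/(2·22 + 3) = 361/47; p² − 59·q² = 130321 − 130331 = -10.
  k = 5: m = 3, d = 10, a = ⌊(7 + 3)/10⌋ = 1; p/q = (1·361 + 169)/(1·47 + 22) = 530/69; p² − 59·q² = 280900 − 280899 = 1.
  The first convergent with p² − 59·q² = 1 gives the fundamental solution (x₁, y₁) = (530, 69).
Step 2: Apply the recurrence (x_{n+1}, y_{n+1}) = (x₁x_n + 59y₁y_n, x₁y_n + y₁x_n) repeatedly.
  From (x_1, y_1) = (530, 69): x_2 = 530·530 + 59·69·69 = 561799; y_2 = 530·69 + 69·530 = 73140.
  From (x_2, y_2) = (561799, 73140): x_3 = 530·561799 + 59·69·73140 = 595506410; y_3 = 530·73140 + 69·561799 = 77528331.
  From (x_3, y_3) = (595506410, 77528331): x_4 = 530·595506410 + 59·69·77528331 = 631236232801; y_4 = 530·77528331 + 69·595506410 = 82179957720.
Step 3: Verify x_4² - 59·y_4² = 398459181600798268305601 - 398459181600798268305600 = 1 (should be 1). ✓

(x_1, y_1) = (530, 69); (x_4, y_4) = (631236232801, 82179957720).


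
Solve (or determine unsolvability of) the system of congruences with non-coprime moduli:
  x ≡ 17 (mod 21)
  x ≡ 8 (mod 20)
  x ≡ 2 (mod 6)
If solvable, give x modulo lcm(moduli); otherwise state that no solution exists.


Moduli 21, 20, 6 are not pairwise coprime, so CRT works modulo lcm(m_i) when all pairwise compatibility conditions hold.
Pairwise compatibility: gcd(m_i, m_j) must divide a_i - a_j for every pair.
Merge one congruence at a time:
  Start: x ≡ 17 (mod 21).
  Combine with x ≡ 8 (mod 20): gcd(21, 20) = 1; 8 - 17 = -9, which IS divisible by 1, so compatible.
    Write x = 17 + 21·t and substitute into x ≡ 8 (mod 20): 21·t ≡ 8 − 17 = -9 (mod 20).
    Reduce coefficients mod 20: 1·t ≡ 11 (mod 20).
    So t ≡ 11 (mod 20).
    Then x = 17 + 21·11 = 248, valid modulo lcm(21, 20) = 420: x ≡ 248 (mod 420).
  Combine with x ≡ 2 (mod 6): gcd(420, 6) = 6; 2 - 248 = -246, which IS divisible by 6, so compatible.
    Write x = 248 + 420·t and substitute into x ≡ 2 (mod 6): 420·t ≡ 2 − 248 = -246 (mod 6).
    Divide the congruence (and modulus) by g = 6: 70·t ≡ -41 (mod 1).
    Modulo 1 every t works; take t = 0.
    Then x = 248 + 420·0 = 248, valid modulo lcm(420, 6) = 420: x ≡ 248 (mod 420).
Verify: 248 mod 21 = 17, 248 mod 20 = 8, 248 mod 6 = 2.

x ≡ 248 (mod 420).


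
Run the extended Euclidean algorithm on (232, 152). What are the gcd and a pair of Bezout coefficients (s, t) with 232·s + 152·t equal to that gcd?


Euclidean algorithm on (232, 152) — divide until remainder is 0:
  232 = 1 · 152 + 80
  152 = 1 · 80 + 72
  80 = 1 · 72 + 8
  72 = 9 · 8 + 0
gcd(232, 152) = 8.
Track Bezout coefficients alongside the remainders: start with r₀ = 232 = a·1 + b·0 (s = 1, t = 0) and r₁ = 152 = a·0 + b·1 (s = 0, t = 1); each new remainder r_{k+1} = r_{k-1} − q_k·r_k inherits s_{k+1} = s_{k-1} − q_k·s_k, t_{k+1} = t_{k-1} − q_k·t_k, so r_k = a·s_k + b·t_k at every step:
  q = 1: r = 80, s = 1 − 1·0 = 1, t = 0 − 1·1 = -1  (check: 232·1 + 152·(-1) = 80)
  q = 1: r = 72, s = 0 − 1·1 = -1, t = 1 − 1·(-1) = 2  (check: 232·(-1) + 152·2 = 72)
  q = 1: r = 8, s = 1 − 1·(-1) = 2, t = -1 − 1·2 = -3  (check: 232·2 + 152·(-3) = 8)
The row with r = 8 (the gcd) gives the Bezout coefficients s = 2, t = -3.
Result: 232 · (2) + 152 · (-3) = 8.

gcd(232, 152) = 8; s = 2, t = -3 (check: 232·2 + 152·(-3) = 8).
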